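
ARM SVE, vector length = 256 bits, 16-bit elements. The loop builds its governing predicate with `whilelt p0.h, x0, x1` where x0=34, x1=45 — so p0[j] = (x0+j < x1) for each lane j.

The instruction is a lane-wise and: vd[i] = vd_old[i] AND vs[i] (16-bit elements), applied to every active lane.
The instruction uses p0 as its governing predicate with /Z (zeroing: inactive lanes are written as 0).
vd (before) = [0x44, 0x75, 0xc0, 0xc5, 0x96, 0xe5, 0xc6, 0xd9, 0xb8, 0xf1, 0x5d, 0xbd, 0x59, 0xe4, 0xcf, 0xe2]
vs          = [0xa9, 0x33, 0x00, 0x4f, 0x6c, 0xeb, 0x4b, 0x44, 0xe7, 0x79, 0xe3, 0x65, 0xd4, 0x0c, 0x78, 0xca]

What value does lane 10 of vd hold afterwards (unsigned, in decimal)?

lane count: 256 div 16 = 16
active while 34+j < 45, i.e. j ∈ [0,11) capped at 16 ⇒ 11
[0] and(0x44,0xa9) = 0x00
[1] and(0x75,0x33) = 0x31
[2] and(0xc0,0x00) = 0x00
[3] and(0xc5,0x4f) = 0x45
[4] and(0x96,0x6c) = 0x04
[5] and(0xe5,0xeb) = 0xe1
[6] and(0xc6,0x4b) = 0x42
[7] and(0xd9,0x44) = 0x40
[8] and(0xb8,0xe7) = 0xa0
[9] and(0xf1,0x79) = 0x71
[10] and(0x5d,0xe3) = 0x41
[11] tail/zero = 0x00
[12] tail/zero = 0x00
[13] tail/zero = 0x00
[14] tail/zero = 0x00
[15] tail/zero = 0x00

vd[10] = 65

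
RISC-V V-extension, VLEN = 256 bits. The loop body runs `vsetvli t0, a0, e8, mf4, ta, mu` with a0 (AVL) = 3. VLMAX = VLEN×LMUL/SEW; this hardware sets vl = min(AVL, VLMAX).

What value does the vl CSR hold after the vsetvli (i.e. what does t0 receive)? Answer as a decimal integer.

vl = 3

VLMAX = VLEN×LMUL/SEW = 256×1/4/8 = 8
vl = min(AVL, VLMAX) = min(3, 8) = 3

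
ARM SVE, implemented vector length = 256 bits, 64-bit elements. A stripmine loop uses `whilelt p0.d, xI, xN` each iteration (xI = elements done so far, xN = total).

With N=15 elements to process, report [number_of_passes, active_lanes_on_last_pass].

lane count: 256 div 64 = 4
15 elements at 4/iter → 4 passes, remainder 3 on the last

[iterations, last_vl] = [4, 3]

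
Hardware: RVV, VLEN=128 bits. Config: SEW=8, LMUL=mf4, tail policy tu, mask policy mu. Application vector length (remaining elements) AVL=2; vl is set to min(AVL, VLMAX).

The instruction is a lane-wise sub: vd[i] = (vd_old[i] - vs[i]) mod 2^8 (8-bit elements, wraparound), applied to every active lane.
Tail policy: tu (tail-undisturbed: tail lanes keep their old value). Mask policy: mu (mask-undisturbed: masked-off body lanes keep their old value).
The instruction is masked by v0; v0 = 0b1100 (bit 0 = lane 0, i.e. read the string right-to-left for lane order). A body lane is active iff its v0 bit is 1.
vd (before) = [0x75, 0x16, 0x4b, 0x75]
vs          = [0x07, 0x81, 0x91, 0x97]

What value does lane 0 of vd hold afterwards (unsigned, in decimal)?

lanes per group: 128·1/4/8 = 4
vl ← min(2, 4) = 2
  i=0: mask-off/keep → 117
  i=1: mask-off/keep → 22
  i=2: tail/keep → 75
  i=3: tail/keep → 117

vd[0] = 117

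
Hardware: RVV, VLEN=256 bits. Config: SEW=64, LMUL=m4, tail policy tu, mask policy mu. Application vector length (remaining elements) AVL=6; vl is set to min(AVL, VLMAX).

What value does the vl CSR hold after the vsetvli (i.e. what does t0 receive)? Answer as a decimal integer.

VLMAX = VLEN×LMUL/SEW = 256×4/64 = 16
vl = min(AVL, VLMAX) = min(6, 16) = 6

vl = 6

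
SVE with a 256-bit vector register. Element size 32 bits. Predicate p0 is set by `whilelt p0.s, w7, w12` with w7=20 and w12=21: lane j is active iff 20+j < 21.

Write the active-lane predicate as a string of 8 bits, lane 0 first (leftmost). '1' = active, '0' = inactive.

lane count: 256 div 32 = 8
active while 20+j < 21, i.e. j ∈ [0,1) capped at 8 ⇒ 1
bits (lane 0 leftmost): 10000000

predicate = 10000000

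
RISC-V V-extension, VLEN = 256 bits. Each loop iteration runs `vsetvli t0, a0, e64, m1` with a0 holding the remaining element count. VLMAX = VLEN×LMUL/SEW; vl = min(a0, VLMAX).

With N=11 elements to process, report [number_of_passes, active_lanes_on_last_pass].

[iterations, last_vl] = [3, 3]

VLMAX = VLEN×LMUL/SEW = 256×1/64 = 4
11 elements at 4/iter → 3 passes, remainder 3 on the last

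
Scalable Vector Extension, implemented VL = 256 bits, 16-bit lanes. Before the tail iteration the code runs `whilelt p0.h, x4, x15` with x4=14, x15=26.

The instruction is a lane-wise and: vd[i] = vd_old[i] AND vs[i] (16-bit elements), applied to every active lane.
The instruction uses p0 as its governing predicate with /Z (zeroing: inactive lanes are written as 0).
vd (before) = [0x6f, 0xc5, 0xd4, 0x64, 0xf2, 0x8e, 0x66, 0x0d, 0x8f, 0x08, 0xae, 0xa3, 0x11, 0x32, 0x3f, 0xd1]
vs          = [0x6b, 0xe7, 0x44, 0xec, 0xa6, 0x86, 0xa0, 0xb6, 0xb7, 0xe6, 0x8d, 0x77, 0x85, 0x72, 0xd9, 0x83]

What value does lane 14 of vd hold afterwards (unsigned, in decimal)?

register lanes = 256/16 = 16
active while 14+j < 26, i.e. j ∈ [0,12) capped at 16 ⇒ 12
  i=0: and(0x6f,0x6b) → 107
  i=1: and(0xc5,0xe7) → 197
  i=2: and(0xd4,0x44) → 68
  i=3: and(0x64,0xec) → 100
  i=4: and(0xf2,0xa6) → 162
  i=5: and(0x8e,0x86) → 134
  i=6: and(0x66,0xa0) → 32
  i=7: and(0x0d,0xb6) → 4
  i=8: and(0x8f,0xb7) → 135
  i=9: and(0x08,0xe6) → 0
  i=10: and(0xae,0x8d) → 140
  i=11: and(0xa3,0x77) → 35
  i=12: tail/zero → 0
  i=13: tail/zero → 0
  i=14: tail/zero → 0
  i=15: tail/zero → 0

vd[14] = 0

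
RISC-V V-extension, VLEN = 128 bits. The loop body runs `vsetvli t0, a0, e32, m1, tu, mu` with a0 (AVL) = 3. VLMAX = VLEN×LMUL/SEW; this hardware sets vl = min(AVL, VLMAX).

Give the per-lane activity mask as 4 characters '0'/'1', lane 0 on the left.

lanes per group: 128·1/32 = 4
AVL=3 ≤ VLMAX=4, so vl = 3
bits (lane 0 leftmost): 1110

predicate = 1110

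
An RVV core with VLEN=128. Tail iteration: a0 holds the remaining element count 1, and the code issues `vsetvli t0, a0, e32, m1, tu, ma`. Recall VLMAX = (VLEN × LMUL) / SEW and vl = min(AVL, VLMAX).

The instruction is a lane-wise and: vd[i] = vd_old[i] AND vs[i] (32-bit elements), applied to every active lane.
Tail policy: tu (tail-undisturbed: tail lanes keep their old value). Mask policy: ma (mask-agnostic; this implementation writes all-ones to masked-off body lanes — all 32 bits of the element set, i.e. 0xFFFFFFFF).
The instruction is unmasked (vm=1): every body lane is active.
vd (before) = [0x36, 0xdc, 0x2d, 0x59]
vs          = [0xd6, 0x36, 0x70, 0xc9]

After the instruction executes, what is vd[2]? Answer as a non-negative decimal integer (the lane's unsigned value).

vd[2] = 45

lanes per group: 128·1/32 = 4
vl = min(AVL, VLMAX) = min(1, 4) = 1
  i=0: and(0x36,0xd6) → 22
  i=1: tail/keep → 220
  i=2: tail/keep → 45
  i=3: tail/keep → 89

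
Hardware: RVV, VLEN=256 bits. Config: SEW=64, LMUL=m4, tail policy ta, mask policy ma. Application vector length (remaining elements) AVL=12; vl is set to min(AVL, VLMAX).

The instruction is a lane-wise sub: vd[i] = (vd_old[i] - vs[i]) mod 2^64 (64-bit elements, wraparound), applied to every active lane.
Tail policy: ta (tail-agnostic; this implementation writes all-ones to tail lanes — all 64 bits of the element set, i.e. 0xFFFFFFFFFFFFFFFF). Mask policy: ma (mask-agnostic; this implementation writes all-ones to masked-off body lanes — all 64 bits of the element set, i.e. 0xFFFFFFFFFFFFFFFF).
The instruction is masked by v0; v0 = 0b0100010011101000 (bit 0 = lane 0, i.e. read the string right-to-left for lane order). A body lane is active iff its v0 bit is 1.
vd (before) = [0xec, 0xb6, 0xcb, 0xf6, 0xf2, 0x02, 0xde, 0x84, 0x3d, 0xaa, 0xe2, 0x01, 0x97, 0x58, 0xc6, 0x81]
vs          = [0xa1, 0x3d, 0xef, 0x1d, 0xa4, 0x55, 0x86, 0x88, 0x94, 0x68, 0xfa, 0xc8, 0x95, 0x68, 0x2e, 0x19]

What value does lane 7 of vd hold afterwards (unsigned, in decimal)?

lanes per group: 256·4/64 = 16
AVL=12 ≤ VLMAX=16, so vl = 12
  i=0: mask-off/ones → 18446744073709551615
  i=1: mask-off/ones → 18446744073709551615
  i=2: mask-off/ones → 18446744073709551615
  i=3: sub(0xf6,0x1d) → 217
  i=4: mask-off/ones → 18446744073709551615
  i=5: sub(0x02,0x55) → 18446744073709551533
  i=6: sub(0xde,0x86) → 88
  i=7: sub(0x84,0x88) → 18446744073709551612
  i=8: mask-off/ones → 18446744073709551615
  i=9: mask-off/ones → 18446744073709551615
  i=10: sub(0xe2,0xfa) → 18446744073709551592
  i=11: mask-off/ones → 18446744073709551615
  i=12: tail/ones → 18446744073709551615
  i=13: tail/ones → 18446744073709551615
  i=14: tail/ones → 18446744073709551615
  i=15: tail/ones → 18446744073709551615

vd[7] = 18446744073709551612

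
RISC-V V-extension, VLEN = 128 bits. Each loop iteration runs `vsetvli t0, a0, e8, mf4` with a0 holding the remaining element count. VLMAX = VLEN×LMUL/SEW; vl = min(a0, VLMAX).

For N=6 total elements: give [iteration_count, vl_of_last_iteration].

[iterations, last_vl] = [2, 2]

VLMAX = (128 × 1/4) / 8 = 4 lanes
6 elements at 4/iter → 2 passes, remainder 2 on the last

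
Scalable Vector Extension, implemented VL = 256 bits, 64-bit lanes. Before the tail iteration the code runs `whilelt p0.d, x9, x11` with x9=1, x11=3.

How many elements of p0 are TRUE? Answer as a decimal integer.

vl = 2

register lanes = 256/64 = 4
active while 1+j < 3, i.e. j ∈ [0,2) capped at 4 ⇒ 2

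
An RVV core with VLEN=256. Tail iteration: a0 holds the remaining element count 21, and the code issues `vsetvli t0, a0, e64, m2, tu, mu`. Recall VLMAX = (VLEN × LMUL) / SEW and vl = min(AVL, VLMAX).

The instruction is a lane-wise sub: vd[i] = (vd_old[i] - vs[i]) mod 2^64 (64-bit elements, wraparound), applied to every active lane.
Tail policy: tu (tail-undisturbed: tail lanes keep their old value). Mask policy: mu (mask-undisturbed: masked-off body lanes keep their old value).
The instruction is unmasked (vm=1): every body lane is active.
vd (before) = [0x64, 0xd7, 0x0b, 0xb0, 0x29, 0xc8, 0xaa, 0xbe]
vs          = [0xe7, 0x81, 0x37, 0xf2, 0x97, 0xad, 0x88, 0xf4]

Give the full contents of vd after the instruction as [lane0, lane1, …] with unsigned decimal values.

VLMAX = VLEN×LMUL/SEW = 256×2/64 = 8
vl ← min(21, 8) = 8
lane  0: sub(0x64,0xe7) ⇒ 0xffffffffffffff7d
lane  1: sub(0xd7,0x81) ⇒ 0x56
lane  2: sub(0x0b,0x37) ⇒ 0xffffffffffffffd4
lane  3: sub(0xb0,0xf2) ⇒ 0xffffffffffffffbe
lane  4: sub(0x29,0x97) ⇒ 0xffffffffffffff92
lane  5: sub(0xc8,0xad) ⇒ 0x1b
lane  6: sub(0xaa,0x88) ⇒ 0x22
lane  7: sub(0xbe,0xf4) ⇒ 0xffffffffffffffca

vd = [18446744073709551485, 86, 18446744073709551572, 18446744073709551550, 18446744073709551506, 27, 34, 18446744073709551562]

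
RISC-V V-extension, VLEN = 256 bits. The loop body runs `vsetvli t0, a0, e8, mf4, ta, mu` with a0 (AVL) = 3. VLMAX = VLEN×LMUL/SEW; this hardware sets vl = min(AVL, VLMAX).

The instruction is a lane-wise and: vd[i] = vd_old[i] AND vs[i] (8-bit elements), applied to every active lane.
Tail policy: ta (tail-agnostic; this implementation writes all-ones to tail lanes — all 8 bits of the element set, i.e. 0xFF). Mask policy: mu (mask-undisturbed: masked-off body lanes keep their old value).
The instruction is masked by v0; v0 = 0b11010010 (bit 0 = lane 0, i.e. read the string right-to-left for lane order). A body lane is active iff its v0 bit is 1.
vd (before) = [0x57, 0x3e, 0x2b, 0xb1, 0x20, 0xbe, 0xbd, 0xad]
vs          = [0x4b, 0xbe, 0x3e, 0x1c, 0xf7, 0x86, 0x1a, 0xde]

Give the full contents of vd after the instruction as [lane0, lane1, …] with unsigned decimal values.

vd = [87, 62, 43, 255, 255, 255, 255, 255]

lanes per group: 256·1/4/8 = 8
vl ← min(3, 8) = 3
lane  0: mask-off/keep ⇒ 0x57
lane  1: and(0x3e,0xbe) ⇒ 0x3e
lane  2: mask-off/keep ⇒ 0x2b
lane  3: tail/ones ⇒ 0xff
lane  4: tail/ones ⇒ 0xff
lane  5: tail/ones ⇒ 0xff
lane  6: tail/ones ⇒ 0xff
lane  7: tail/ones ⇒ 0xff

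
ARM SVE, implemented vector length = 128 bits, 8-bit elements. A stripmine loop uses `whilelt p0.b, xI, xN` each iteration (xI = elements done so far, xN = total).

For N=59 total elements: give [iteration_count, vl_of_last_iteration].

128-bit reg / 8-bit elem → 16 lanes
iterations = ceil(59/16) = 4; final-pass vl = 11

[iterations, last_vl] = [4, 11]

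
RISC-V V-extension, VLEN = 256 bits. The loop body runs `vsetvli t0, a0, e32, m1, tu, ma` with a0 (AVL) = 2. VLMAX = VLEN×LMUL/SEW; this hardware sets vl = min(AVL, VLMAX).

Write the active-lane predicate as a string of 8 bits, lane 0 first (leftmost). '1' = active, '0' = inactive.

predicate = 11000000

lanes per group: 256·1/32 = 8
vl = min(AVL, VLMAX) = min(2, 8) = 2
bits (lane 0 leftmost): 11000000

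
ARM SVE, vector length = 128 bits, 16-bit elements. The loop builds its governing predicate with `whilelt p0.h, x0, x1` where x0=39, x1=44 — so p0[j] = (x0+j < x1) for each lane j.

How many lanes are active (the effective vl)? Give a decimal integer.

vl = 5

128-bit reg / 16-bit elem → 8 lanes
whilelt: lane j active iff 39+j < 44 → j < 5 → 5 active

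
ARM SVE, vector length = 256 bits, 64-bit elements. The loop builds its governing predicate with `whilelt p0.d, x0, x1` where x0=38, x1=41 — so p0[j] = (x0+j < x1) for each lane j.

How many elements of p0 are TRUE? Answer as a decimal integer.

register lanes = 256/64 = 4
whilelt: lane j active iff 38+j < 41 → j < 3 → 3 active

vl = 3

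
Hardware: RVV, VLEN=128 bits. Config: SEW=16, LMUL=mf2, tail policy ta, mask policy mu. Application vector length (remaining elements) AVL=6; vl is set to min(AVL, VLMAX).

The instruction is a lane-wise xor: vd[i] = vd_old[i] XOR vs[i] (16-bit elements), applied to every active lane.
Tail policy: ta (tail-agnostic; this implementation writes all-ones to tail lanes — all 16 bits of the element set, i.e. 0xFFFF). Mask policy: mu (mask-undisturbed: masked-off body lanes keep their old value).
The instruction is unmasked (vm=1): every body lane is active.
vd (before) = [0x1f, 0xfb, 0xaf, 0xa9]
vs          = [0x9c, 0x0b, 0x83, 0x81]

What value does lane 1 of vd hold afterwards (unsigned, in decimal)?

VLMAX = (128 × 1/2) / 16 = 4 lanes
vl = min(AVL, VLMAX) = min(6, 4) = 4
vd[0] xor(0x1f,0x9c) -> 0x83
vd[1] xor(0xfb,0x0b) -> 0xf0
vd[2] xor(0xaf,0x83) -> 0x2c
vd[3] xor(0xa9,0x81) -> 0x28

vd[1] = 240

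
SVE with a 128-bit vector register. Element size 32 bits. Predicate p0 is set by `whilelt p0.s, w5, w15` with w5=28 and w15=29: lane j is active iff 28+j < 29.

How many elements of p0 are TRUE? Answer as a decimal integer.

register lanes = 128/32 = 4
whilelt: lane j active iff 28+j < 29 → j < 1 → 1 active

vl = 1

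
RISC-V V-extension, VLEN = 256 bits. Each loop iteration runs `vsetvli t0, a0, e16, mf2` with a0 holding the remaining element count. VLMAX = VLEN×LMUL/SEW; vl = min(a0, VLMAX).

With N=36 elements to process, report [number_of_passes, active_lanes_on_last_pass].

[iterations, last_vl] = [5, 4]

VLMAX = VLEN×LMUL/SEW = 256×1/2/16 = 8
N=36: ⌈36/8⌉ = 5 iters; last vl = 36 − 4×8 = 4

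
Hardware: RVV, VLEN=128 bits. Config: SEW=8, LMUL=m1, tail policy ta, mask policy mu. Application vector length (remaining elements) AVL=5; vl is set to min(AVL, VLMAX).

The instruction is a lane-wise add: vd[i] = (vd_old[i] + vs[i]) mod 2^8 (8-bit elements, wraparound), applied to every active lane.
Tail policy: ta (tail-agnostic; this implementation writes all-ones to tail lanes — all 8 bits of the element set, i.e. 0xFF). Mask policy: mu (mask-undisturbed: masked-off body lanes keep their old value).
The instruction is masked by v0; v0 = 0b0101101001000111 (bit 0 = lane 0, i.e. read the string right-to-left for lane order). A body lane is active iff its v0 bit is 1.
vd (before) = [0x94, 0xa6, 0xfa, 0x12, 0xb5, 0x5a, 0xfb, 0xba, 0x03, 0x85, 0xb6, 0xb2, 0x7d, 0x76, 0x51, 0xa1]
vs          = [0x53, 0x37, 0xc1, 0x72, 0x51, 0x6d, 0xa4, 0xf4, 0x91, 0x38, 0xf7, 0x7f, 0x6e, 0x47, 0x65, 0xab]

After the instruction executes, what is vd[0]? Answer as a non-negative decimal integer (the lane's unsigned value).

lanes per group: 128·1/8 = 16
AVL=5 ≤ VLMAX=16, so vl = 5
[0] add(0x94,0x53) = 0xe7
[1] add(0xa6,0x37) = 0xdd
[2] add(0xfa,0xc1) = 0xbb
[3] mask-off/keep = 0x12
[4] mask-off/keep = 0xb5
[5] tail/ones = 0xff
[6] tail/ones = 0xff
[7] tail/ones = 0xff
[8] tail/ones = 0xff
[9] tail/ones = 0xff
[10] tail/ones = 0xff
[11] tail/ones = 0xff
[12] tail/ones = 0xff
[13] tail/ones = 0xff
[14] tail/ones = 0xff
[15] tail/ones = 0xff

vd[0] = 231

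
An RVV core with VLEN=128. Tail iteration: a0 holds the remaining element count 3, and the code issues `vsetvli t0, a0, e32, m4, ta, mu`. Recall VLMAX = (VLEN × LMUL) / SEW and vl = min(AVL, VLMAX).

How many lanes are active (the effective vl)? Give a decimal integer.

vl = 3

VLMAX = VLEN×LMUL/SEW = 128×4/32 = 16
AVL=3 ≤ VLMAX=16, so vl = 3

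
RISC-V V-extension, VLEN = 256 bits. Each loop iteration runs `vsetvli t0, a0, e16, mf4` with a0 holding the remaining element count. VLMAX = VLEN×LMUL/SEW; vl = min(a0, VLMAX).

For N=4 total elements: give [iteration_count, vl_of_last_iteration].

lanes per group: 256·1/4/16 = 4
iterations = ceil(4/4) = 1; final-pass vl = 4

[iterations, last_vl] = [1, 4]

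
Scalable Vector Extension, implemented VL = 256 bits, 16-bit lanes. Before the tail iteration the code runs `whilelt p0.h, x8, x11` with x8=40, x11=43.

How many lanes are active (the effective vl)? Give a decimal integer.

register lanes = 256/16 = 16
whilelt: lane j active iff 40+j < 43 → j < 3 → 3 active

vl = 3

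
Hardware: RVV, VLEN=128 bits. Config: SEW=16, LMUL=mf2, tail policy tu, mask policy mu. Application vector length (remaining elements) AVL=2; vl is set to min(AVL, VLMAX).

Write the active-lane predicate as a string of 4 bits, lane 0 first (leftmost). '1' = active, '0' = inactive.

VLMAX = (128 × 1/2) / 16 = 4 lanes
vl = min(AVL, VLMAX) = min(2, 4) = 2
bits (lane 0 leftmost): 1100

predicate = 1100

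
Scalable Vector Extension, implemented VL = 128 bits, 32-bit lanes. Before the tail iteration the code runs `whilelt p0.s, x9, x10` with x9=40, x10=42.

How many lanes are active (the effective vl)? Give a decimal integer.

128-bit reg / 32-bit elem → 4 lanes
whilelt: lane j active iff 40+j < 42 → j < 2 → 2 active

vl = 2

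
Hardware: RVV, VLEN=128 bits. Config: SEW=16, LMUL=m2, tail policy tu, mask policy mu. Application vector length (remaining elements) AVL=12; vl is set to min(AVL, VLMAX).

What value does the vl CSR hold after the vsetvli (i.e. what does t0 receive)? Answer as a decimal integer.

vl = 12

VLMAX = (128 × 2) / 16 = 16 lanes
AVL=12 ≤ VLMAX=16, so vl = 12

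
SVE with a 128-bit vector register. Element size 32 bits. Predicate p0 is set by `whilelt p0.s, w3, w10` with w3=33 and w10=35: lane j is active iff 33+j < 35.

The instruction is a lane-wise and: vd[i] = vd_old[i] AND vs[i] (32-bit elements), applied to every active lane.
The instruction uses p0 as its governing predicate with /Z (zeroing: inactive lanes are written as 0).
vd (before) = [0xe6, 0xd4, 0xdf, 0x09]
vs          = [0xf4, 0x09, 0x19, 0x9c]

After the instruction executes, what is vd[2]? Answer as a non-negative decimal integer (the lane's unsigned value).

lane count: 128 div 32 = 4
p0[j] = (33+j < 35); true for j=0..1 → 2 lanes set
vd[0] and(0xe6,0xf4) -> 0xe4
vd[1] and(0xd4,0x09) -> 0x00
vd[2] tail/zero -> 0x00
vd[3] tail/zero -> 0x00

vd[2] = 0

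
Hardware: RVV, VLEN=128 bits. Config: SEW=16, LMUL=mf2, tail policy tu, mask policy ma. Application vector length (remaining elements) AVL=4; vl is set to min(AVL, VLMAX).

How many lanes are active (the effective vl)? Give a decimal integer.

vl = 4

VLMAX = VLEN×LMUL/SEW = 128×1/2/16 = 4
vl ← min(4, 4) = 4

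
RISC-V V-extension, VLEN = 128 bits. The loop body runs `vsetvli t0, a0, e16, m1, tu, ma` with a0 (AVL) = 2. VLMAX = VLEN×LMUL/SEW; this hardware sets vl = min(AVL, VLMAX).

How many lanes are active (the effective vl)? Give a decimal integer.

vl = 2

VLMAX = VLEN×LMUL/SEW = 128×1/16 = 8
vl ← min(2, 8) = 2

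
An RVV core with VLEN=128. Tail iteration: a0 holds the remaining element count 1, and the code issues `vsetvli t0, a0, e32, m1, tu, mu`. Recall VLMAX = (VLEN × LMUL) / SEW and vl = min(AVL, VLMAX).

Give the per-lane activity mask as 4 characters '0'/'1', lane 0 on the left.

lanes per group: 128·1/32 = 4
vl = min(AVL, VLMAX) = min(1, 4) = 1
bits (lane 0 leftmost): 1000

predicate = 1000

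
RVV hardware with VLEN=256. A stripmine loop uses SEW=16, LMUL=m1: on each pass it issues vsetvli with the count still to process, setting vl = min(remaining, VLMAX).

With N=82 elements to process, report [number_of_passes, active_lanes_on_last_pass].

VLMAX = VLEN×LMUL/SEW = 256×1/16 = 16
82 elements at 16/iter → 6 passes, remainder 2 on the last

[iterations, last_vl] = [6, 2]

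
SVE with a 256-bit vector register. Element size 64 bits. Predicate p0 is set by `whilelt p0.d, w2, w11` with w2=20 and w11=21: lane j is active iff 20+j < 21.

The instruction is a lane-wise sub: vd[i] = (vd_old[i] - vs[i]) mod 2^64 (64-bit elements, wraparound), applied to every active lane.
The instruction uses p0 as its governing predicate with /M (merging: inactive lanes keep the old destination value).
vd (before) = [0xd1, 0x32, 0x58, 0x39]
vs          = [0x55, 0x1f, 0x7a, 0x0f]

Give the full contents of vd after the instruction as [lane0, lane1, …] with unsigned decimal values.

vd = [124, 50, 88, 57]

256-bit reg / 64-bit elem → 4 lanes
p0[j] = (20+j < 21); true for j=0..0 → 1 lanes set
lane  0: sub(0xd1,0x55) ⇒ 0x7c
lane  1: tail/keep ⇒ 0x32
lane  2: tail/keep ⇒ 0x58
lane  3: tail/keep ⇒ 0x39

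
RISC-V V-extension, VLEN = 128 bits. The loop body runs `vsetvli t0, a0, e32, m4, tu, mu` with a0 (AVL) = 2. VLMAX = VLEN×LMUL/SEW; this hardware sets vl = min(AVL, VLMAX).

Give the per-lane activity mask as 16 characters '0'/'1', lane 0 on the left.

VLMAX = VLEN×LMUL/SEW = 128×4/32 = 16
vl ← min(2, 16) = 2
bits (lane 0 leftmost): 1100000000000000

predicate = 1100000000000000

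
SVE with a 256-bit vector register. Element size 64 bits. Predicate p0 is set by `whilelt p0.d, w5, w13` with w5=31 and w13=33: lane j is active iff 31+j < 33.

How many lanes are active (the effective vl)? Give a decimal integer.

lane count: 256 div 64 = 4
p0[j] = (31+j < 33); true for j=0..1 → 2 lanes set

vl = 2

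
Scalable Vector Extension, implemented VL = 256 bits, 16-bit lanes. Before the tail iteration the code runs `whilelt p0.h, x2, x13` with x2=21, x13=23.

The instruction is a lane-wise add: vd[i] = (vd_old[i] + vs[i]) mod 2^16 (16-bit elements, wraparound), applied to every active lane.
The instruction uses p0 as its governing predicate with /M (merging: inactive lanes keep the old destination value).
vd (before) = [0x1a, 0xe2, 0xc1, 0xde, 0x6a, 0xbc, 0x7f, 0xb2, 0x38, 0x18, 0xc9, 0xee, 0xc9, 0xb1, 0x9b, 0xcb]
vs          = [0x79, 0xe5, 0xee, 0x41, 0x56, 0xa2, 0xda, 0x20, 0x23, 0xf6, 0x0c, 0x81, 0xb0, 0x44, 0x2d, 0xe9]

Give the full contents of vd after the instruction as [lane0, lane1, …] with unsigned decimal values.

lane count: 256 div 16 = 16
p0[j] = (21+j < 23); true for j=0..1 → 2 lanes set
  i=0: add(0x1a,0x79) → 147
  i=1: add(0xe2,0xe5) → 455
  i=2: tail/keep → 193
  i=3: tail/keep → 222
  i=4: tail/keep → 106
  i=5: tail/keep → 188
  i=6: tail/keep → 127
  i=7: tail/keep → 178
  i=8: tail/keep → 56
  i=9: tail/keep → 24
  i=10: tail/keep → 201
  i=11: tail/keep → 238
  i=12: tail/keep → 201
  i=13: tail/keep → 177
  i=14: tail/keep → 155
  i=15: tail/keep → 203

vd = [147, 455, 193, 222, 106, 188, 127, 178, 56, 24, 201, 238, 201, 177, 155, 203]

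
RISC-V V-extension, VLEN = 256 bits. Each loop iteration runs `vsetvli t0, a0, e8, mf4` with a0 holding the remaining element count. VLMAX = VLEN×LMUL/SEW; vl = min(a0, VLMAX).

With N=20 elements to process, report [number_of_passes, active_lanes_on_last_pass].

[iterations, last_vl] = [3, 4]

lanes per group: 256·1/4/8 = 8
iterations = ceil(20/8) = 3; final-pass vl = 4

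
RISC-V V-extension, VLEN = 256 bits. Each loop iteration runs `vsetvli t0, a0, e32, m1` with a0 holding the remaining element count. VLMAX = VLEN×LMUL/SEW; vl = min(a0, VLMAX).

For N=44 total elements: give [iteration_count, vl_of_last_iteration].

VLMAX = (256 × 1) / 32 = 8 lanes
44 elements at 8/iter → 6 passes, remainder 4 on the last

[iterations, last_vl] = [6, 4]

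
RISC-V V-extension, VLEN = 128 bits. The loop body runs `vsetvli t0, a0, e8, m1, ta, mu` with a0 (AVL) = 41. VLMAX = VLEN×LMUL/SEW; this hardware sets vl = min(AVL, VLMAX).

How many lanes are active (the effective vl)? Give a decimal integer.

vl = 16

VLMAX = VLEN×LMUL/SEW = 128×1/8 = 16
vl ← min(41, 16) = 16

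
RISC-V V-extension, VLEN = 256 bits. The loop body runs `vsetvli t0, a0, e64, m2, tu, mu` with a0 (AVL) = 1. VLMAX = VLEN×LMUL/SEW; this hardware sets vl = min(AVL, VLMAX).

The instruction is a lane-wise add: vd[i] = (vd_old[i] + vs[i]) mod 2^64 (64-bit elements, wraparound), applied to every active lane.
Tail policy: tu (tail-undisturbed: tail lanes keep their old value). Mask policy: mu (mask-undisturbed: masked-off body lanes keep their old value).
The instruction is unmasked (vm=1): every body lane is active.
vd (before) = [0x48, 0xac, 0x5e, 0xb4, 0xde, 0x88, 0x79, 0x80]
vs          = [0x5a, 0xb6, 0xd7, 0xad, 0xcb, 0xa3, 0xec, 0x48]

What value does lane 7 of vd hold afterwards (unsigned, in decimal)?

vd[7] = 128

VLMAX = (256 × 2) / 64 = 8 lanes
vl ← min(1, 8) = 1
[0] add(0x48,0x5a) = 0xa2
[1] tail/keep = 0xac
[2] tail/keep = 0x5e
[3] tail/keep = 0xb4
[4] tail/keep = 0xde
[5] tail/keep = 0x88
[6] tail/keep = 0x79
[7] tail/keep = 0x80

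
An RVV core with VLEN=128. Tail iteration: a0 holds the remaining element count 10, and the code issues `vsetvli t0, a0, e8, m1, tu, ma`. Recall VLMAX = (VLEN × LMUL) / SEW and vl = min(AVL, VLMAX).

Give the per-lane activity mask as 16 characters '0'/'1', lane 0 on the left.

VLMAX = (128 × 1) / 8 = 16 lanes
vl ← min(10, 16) = 10
bits (lane 0 leftmost): 1111111111000000

predicate = 1111111111000000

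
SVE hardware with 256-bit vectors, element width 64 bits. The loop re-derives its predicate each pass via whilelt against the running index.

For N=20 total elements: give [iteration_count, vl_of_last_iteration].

[iterations, last_vl] = [5, 4]

register lanes = 256/64 = 4
N=20: ⌈20/4⌉ = 5 iters; last vl = 20 − 4×4 = 4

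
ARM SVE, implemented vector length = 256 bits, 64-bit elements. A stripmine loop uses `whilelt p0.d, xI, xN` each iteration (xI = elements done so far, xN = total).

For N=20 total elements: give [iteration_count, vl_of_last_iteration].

[iterations, last_vl] = [5, 4]

lane count: 256 div 64 = 4
N=20: ⌈20/4⌉ = 5 iters; last vl = 20 − 4×4 = 4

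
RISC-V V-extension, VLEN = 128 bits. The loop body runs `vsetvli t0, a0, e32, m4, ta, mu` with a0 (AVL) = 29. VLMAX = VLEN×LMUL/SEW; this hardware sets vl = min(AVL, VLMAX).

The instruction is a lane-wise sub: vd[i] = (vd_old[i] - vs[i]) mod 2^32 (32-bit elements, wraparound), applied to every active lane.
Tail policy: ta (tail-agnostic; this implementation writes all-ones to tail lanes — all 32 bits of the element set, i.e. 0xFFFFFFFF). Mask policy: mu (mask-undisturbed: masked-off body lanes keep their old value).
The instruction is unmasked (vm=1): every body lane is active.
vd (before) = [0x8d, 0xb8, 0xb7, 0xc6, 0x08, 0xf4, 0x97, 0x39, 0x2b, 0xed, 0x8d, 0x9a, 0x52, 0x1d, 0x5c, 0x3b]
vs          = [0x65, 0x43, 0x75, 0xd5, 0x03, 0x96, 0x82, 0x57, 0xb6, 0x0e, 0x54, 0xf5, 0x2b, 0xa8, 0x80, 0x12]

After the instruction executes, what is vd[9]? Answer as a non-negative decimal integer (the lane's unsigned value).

vd[9] = 223

lanes per group: 128·4/32 = 16
AVL=29 > VLMAX=16, so vl = 16
vd[0] sub(0x8d,0x65) -> 0x28
vd[1] sub(0xb8,0x43) -> 0x75
vd[2] sub(0xb7,0x75) -> 0x42
vd[3] sub(0xc6,0xd5) -> 0xfffffff1
vd[4] sub(0x08,0x03) -> 0x05
vd[5] sub(0xf4,0x96) -> 0x5e
vd[6] sub(0x97,0x82) -> 0x15
vd[7] sub(0x39,0x57) -> 0xffffffe2
vd[8] sub(0x2b,0xb6) -> 0xffffff75
vd[9] sub(0xed,0x0e) -> 0xdf
vd[10] sub(0x8d,0x54) -> 0x39
vd[11] sub(0x9a,0xf5) -> 0xffffffa5
vd[12] sub(0x52,0x2b) -> 0x27
vd[13] sub(0x1d,0xa8) -> 0xffffff75
vd[14] sub(0x5c,0x80) -> 0xffffffdc
vd[15] sub(0x3b,0x12) -> 0x29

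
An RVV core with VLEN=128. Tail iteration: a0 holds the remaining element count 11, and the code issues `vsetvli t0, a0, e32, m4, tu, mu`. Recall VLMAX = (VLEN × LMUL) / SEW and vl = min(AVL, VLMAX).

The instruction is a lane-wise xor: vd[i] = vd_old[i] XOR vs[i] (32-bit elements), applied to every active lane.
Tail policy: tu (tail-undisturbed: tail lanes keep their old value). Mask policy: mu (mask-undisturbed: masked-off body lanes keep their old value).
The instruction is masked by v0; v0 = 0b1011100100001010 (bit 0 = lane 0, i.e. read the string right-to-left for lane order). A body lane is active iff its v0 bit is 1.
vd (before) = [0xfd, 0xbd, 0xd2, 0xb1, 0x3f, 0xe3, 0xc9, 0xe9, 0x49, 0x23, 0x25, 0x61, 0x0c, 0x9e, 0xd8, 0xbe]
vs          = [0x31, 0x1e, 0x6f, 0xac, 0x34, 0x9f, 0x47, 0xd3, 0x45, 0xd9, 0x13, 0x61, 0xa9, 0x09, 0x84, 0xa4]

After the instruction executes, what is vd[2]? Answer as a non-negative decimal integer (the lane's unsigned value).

VLMAX = VLEN×LMUL/SEW = 128×4/32 = 16
vl = min(AVL, VLMAX) = min(11, 16) = 11
[0] mask-off/keep = 0xfd
[1] xor(0xbd,0x1e) = 0xa3
[2] mask-off/keep = 0xd2
[3] xor(0xb1,0xac) = 0x1d
[4] mask-off/keep = 0x3f
[5] mask-off/keep = 0xe3
[6] mask-off/keep = 0xc9
[7] mask-off/keep = 0xe9
[8] xor(0x49,0x45) = 0x0c
[9] mask-off/keep = 0x23
[10] mask-off/keep = 0x25
[11] tail/keep = 0x61
[12] tail/keep = 0x0c
[13] tail/keep = 0x9e
[14] tail/keep = 0xd8
[15] tail/keep = 0xbe

vd[2] = 210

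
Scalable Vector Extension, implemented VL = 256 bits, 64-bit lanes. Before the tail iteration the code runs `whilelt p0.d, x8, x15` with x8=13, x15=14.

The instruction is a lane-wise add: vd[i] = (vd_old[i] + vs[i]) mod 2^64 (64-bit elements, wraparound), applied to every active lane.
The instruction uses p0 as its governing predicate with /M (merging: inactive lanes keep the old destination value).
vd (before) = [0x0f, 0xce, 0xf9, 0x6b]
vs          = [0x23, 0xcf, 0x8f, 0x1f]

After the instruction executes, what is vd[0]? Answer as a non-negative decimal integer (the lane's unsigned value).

256-bit reg / 64-bit elem → 4 lanes
p0[j] = (13+j < 14); true for j=0..0 → 1 lanes set
  i=0: add(0x0f,0x23) → 50
  i=1: tail/keep → 206
  i=2: tail/keep → 249
  i=3: tail/keep → 107

vd[0] = 50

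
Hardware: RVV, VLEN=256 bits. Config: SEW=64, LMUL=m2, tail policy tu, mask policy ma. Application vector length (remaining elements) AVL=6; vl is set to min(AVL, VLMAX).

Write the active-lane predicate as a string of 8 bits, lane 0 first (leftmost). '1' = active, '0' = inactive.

VLMAX = VLEN×LMUL/SEW = 256×2/64 = 8
vl ← min(6, 8) = 6
bits (lane 0 leftmost): 11111100

predicate = 11111100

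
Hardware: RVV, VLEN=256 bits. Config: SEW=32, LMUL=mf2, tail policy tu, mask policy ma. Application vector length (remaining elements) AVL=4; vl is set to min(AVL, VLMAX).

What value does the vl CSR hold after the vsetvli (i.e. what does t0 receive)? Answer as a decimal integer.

vl = 4

lanes per group: 256·1/2/32 = 4
AVL=4 ≤ VLMAX=4, so vl = 4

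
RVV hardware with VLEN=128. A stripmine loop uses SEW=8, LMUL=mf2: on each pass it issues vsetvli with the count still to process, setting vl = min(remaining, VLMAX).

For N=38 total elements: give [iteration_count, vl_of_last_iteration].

[iterations, last_vl] = [5, 6]

lanes per group: 128·1/2/8 = 8
38 elements at 8/iter → 5 passes, remainder 6 on the last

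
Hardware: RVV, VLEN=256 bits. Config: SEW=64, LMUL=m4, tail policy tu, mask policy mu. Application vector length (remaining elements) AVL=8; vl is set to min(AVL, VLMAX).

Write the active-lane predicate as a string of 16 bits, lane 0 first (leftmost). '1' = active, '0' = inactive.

predicate = 1111111100000000

VLMAX = (256 × 4) / 64 = 16 lanes
AVL=8 ≤ VLMAX=16, so vl = 8
bits (lane 0 leftmost): 1111111100000000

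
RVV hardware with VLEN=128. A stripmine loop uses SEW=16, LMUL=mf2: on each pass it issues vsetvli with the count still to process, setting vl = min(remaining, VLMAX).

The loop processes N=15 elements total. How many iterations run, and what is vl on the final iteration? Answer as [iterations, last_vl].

VLMAX = VLEN×LMUL/SEW = 128×1/2/16 = 4
N=15: ⌈15/4⌉ = 4 iters; last vl = 15 − 3×4 = 3

[iterations, last_vl] = [4, 3]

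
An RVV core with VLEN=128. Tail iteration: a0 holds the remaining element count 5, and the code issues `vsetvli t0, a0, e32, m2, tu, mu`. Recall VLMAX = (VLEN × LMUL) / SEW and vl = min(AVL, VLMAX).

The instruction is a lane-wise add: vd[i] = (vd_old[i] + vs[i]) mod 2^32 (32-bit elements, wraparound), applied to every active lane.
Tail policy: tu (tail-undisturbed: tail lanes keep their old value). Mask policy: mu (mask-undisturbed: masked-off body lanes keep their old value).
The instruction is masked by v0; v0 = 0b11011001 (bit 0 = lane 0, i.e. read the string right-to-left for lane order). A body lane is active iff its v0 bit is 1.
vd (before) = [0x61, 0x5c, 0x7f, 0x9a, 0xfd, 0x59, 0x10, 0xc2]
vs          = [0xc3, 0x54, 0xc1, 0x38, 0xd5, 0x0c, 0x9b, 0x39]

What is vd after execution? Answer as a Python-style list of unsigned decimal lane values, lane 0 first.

lanes per group: 128·2/32 = 8
vl = min(AVL, VLMAX) = min(5, 8) = 5
vd[0] add(0x61,0xc3) -> 0x124
vd[1] mask-off/keep -> 0x5c
vd[2] mask-off/keep -> 0x7f
vd[3] add(0x9a,0x38) -> 0xd2
vd[4] add(0xfd,0xd5) -> 0x1d2
vd[5] tail/keep -> 0x59
vd[6] tail/keep -> 0x10
vd[7] tail/keep -> 0xc2

vd = [292, 92, 127, 210, 466, 89, 16, 194]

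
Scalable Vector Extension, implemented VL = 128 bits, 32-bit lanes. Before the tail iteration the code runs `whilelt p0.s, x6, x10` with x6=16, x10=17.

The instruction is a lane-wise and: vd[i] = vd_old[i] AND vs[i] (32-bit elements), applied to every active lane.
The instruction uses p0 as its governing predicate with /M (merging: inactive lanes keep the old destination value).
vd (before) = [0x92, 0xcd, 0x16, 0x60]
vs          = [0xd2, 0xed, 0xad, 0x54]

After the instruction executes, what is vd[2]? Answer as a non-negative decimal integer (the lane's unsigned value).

128-bit reg / 32-bit elem → 4 lanes
p0[j] = (16+j < 17); true for j=0..0 → 1 lanes set
  i=0: and(0x92,0xd2) → 146
  i=1: tail/keep → 205
  i=2: tail/keep → 22
  i=3: tail/keep → 96

vd[2] = 22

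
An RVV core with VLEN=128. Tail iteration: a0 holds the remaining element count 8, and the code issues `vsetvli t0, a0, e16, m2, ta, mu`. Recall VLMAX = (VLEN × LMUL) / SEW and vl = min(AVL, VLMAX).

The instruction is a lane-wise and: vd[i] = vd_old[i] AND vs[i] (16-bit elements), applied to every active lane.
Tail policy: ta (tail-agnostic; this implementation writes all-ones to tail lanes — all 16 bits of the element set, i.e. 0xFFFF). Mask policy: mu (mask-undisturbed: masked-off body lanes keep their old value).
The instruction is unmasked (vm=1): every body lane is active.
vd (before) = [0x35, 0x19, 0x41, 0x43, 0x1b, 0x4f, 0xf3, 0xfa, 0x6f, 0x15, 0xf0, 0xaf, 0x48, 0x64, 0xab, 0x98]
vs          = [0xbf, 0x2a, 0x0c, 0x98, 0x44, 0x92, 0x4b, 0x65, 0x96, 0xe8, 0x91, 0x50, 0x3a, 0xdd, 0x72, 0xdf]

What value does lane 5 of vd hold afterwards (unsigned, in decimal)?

vd[5] = 2

lanes per group: 128·2/16 = 16
vl = min(AVL, VLMAX) = min(8, 16) = 8
  i=0: and(0x35,0xbf) → 53
  i=1: and(0x19,0x2a) → 8
  i=2: and(0x41,0x0c) → 0
  i=3: and(0x43,0x98) → 0
  i=4: and(0x1b,0x44) → 0
  i=5: and(0x4f,0x92) → 2
  i=6: and(0xf3,0x4b) → 67
  i=7: and(0xfa,0x65) → 96
  i=8: tail/ones → 65535
  i=9: tail/ones → 65535
  i=10: tail/ones → 65535
  i=11: tail/ones → 65535
  i=12: tail/ones → 65535
  i=13: tail/ones → 65535
  i=14: tail/ones → 65535
  i=15: tail/ones → 65535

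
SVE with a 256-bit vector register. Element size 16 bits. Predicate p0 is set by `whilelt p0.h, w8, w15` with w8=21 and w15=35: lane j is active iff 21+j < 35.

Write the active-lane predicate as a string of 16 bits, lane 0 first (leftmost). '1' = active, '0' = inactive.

predicate = 1111111111111100

256-bit reg / 16-bit elem → 16 lanes
active while 21+j < 35, i.e. j ∈ [0,14) capped at 16 ⇒ 14
bits (lane 0 leftmost): 1111111111111100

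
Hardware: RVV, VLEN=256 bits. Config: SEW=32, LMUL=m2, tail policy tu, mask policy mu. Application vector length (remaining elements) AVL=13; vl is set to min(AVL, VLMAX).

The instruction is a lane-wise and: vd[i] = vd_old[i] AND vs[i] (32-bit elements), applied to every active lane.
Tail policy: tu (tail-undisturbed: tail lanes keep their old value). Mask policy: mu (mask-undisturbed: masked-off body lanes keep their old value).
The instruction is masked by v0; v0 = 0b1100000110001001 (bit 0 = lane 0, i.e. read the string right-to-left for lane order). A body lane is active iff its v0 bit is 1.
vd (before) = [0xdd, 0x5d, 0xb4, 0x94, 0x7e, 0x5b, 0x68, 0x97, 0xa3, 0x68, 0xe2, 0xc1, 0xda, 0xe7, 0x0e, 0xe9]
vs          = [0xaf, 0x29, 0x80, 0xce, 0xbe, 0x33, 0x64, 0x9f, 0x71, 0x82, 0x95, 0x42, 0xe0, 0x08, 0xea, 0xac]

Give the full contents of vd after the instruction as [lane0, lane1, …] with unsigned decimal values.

lanes per group: 256·2/32 = 16
AVL=13 ≤ VLMAX=16, so vl = 13
lane  0: and(0xdd,0xaf) ⇒ 0x8d
lane  1: mask-off/keep ⇒ 0x5d
lane  2: mask-off/keep ⇒ 0xb4
lane  3: and(0x94,0xce) ⇒ 0x84
lane  4: mask-off/keep ⇒ 0x7e
lane  5: mask-off/keep ⇒ 0x5b
lane  6: mask-off/keep ⇒ 0x68
lane  7: and(0x97,0x9f) ⇒ 0x97
lane  8: and(0xa3,0x71) ⇒ 0x21
lane  9: mask-off/keep ⇒ 0x68
lane 10: mask-off/keep ⇒ 0xe2
lane 11: mask-off/keep ⇒ 0xc1
lane 12: mask-off/keep ⇒ 0xda
lane 13: tail/keep ⇒ 0xe7
lane 14: tail/keep ⇒ 0x0e
lane 15: tail/keep ⇒ 0xe9

vd = [141, 93, 180, 132, 126, 91, 104, 151, 33, 104, 226, 193, 218, 231, 14, 233]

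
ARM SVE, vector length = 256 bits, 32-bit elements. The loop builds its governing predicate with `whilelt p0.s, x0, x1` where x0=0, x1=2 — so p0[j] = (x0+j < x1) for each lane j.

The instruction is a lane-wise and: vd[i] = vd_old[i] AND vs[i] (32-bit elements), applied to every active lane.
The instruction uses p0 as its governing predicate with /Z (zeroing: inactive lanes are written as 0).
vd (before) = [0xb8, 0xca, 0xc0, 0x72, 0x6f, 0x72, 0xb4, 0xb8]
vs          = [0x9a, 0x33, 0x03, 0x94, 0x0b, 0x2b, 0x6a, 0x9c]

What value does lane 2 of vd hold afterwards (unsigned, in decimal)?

vd[2] = 0

register lanes = 256/32 = 8
whilelt: lane j active iff 0+j < 2 → j < 2 → 2 active
vd[0] and(0xb8,0x9a) -> 0x98
vd[1] and(0xca,0x33) -> 0x02
vd[2] tail/zero -> 0x00
vd[3] tail/zero -> 0x00
vd[4] tail/zero -> 0x00
vd[5] tail/zero -> 0x00
vd[6] tail/zero -> 0x00
vd[7] tail/zero -> 0x00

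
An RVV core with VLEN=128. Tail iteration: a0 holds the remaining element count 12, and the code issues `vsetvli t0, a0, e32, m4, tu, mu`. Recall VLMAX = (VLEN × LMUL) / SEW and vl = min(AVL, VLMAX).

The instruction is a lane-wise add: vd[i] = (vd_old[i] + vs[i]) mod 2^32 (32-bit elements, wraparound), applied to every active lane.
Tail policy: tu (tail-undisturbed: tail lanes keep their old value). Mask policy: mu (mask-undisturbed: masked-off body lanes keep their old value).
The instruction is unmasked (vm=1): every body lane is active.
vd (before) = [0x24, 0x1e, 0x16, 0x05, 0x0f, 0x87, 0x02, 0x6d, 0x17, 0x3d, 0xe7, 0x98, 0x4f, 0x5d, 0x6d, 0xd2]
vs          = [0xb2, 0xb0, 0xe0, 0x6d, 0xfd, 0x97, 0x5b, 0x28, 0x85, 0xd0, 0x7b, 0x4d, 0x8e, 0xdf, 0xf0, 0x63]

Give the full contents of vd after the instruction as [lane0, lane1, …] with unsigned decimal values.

vd = [214, 206, 246, 114, 268, 286, 93, 149, 156, 269, 354, 229, 79, 93, 109, 210]

VLMAX = VLEN×LMUL/SEW = 128×4/32 = 16
vl = min(AVL, VLMAX) = min(12, 16) = 12
lane  0: add(0x24,0xb2) ⇒ 0xd6
lane  1: add(0x1e,0xb0) ⇒ 0xce
lane  2: add(0x16,0xe0) ⇒ 0xf6
lane  3: add(0x05,0x6d) ⇒ 0x72
lane  4: add(0x0f,0xfd) ⇒ 0x10c
lane  5: add(0x87,0x97) ⇒ 0x11e
lane  6: add(0x02,0x5b) ⇒ 0x5d
lane  7: add(0x6d,0x28) ⇒ 0x95
lane  8: add(0x17,0x85) ⇒ 0x9c
lane  9: add(0x3d,0xd0) ⇒ 0x10d
lane 10: add(0xe7,0x7b) ⇒ 0x162
lane 11: add(0x98,0x4d) ⇒ 0xe5
lane 12: tail/keep ⇒ 0x4f
lane 13: tail/keep ⇒ 0x5d
lane 14: tail/keep ⇒ 0x6d
lane 15: tail/keep ⇒ 0xd2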